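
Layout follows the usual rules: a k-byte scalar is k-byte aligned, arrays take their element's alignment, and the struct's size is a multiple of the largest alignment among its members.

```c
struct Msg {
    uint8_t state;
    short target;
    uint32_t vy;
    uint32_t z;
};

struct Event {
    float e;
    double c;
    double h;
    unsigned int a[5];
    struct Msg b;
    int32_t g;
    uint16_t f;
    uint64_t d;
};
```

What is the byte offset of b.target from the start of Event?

Msg: @0: state [1B, align 1] → 1; +1 pad (align 2); @2: target [2B, align 2] → 4; @4: vy [4B, align 4] → 8; @8: z [4B, align 4] → 12; size 12, align 4
@0: e [4B, align 4] → 4
+4 pad (align 8)
@8: c [8B, align 8] → 16
@16: h [8B, align 8] → 24
@24: a [20B, align 4] → 44
@44: b [12B, align 4] → 56
within Msg: target at 2
44 + 2 = 46

46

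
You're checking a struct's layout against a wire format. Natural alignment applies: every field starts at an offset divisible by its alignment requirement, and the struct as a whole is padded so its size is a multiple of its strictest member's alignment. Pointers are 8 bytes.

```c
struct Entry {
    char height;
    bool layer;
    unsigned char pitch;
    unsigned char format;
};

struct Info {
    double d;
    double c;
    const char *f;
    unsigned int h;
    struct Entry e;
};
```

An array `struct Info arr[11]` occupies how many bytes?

352

Entry: height at 0 (size 1, align 1) → ends 1; layer at 1 (size 1, align 1) → ends 2; pitch at 2 (size 1, align 1) → ends 3; format at 3 (size 1, align 1) → ends 4; total 4 bytes, alignment 1
d at 0 (size 8, align 8) → ends 8
c at 8 (size 8, align 8) → ends 16
f at 16 (size 8, align 8) → ends 24
h at 24 (size 4, align 4) → ends 28
e at 28 (size 4, align 1) → ends 32
total 32 bytes, alignment 8
array of 11: 11 × 32 = 352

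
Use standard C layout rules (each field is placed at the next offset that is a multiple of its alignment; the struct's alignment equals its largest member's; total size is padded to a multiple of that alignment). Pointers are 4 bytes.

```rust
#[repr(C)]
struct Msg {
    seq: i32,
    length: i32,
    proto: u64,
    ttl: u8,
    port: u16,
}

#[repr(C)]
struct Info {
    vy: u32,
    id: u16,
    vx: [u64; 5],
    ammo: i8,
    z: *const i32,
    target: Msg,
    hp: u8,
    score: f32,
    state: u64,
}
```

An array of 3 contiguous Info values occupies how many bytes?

Msg: 0..4  seq  (4B, 4-aligned); 4..8  length  (4B, 4-aligned); 8..16  proto  (8B, 8-aligned); 16..17  ttl  (1B, 1-aligned); 17..18  -- padding (1B); 18..20  port  (2B, 2-aligned); 20..24  -- tail padding (4B); sizeof = 24, alignof = 8
0..4  vy  (4B, 4-aligned)
4..6  id  (2B, 2-aligned)
6..8  -- padding (2B)
8..48  vx  (40B, 8-aligned)
48..49  ammo  (1B, 1-aligned)
49..52  -- padding (3B)
52..56  z  (4B, 4-aligned)
56..80  target  (24B, 8-aligned)
80..81  hp  (1B, 1-aligned)
81..84  -- padding (3B)
84..88  score  (4B, 4-aligned)
88..96  state  (8B, 8-aligned)
sizeof = 96, alignof = 8
array of 3: 3 × 96 = 288

288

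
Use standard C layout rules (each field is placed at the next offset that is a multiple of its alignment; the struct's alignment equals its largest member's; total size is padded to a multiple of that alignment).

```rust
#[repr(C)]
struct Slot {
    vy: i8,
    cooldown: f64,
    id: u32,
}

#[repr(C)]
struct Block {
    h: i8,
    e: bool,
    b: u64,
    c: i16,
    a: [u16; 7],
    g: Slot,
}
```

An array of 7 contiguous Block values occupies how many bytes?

Slot: 0..1  vy  (1B, 1-aligned); 1..8  -- padding (7B); 8..16  cooldown  (8B, 8-aligned); 16..20  id  (4B, 4-aligned); 20..24  -- tail padding (4B); sizeof = 24, alignof = 8
0..1  h  (1B, 1-aligned)
1..2  e  (1B, 1-aligned)
2..8  -- padding (6B)
8..16  b  (8B, 8-aligned)
16..18  c  (2B, 2-aligned)
18..32  a  (14B, 2-aligned)
32..56  g  (24B, 8-aligned)
sizeof = 56, alignof = 8
array of 7: 7 × 56 = 392

392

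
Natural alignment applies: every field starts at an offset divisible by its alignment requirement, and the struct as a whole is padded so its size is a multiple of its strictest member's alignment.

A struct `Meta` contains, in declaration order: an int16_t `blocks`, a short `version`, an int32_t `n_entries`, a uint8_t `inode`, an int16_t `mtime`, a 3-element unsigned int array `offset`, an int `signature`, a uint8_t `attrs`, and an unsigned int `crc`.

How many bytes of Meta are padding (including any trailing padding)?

4

@0: blocks [2B, align 2] → 2
@2: version [2B, align 2] → 4
@4: n_entries [4B, align 4] → 8
@8: inode [1B, align 1] → 9
+1 pad (align 2)
@10: mtime [2B, align 2] → 12
@12: offset [12B, align 4] → 24
@24: signature [4B, align 4] → 28
@28: attrs [1B, align 1] → 29
+3 pad (align 4)
@32: crc [4B, align 4] → 36
size 36, align 4
data bytes 32, size 36 → padding 4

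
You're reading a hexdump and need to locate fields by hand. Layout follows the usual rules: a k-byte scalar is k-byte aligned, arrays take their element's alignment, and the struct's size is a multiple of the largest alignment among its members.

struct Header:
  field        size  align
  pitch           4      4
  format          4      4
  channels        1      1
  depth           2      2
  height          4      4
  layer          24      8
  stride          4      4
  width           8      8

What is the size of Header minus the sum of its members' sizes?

0..4  pitch  (4B, 4-aligned)
4..8  format  (4B, 4-aligned)
8..9  channels  (1B, 1-aligned)
9..10  -- padding (1B)
10..12  depth  (2B, 2-aligned)
12..16  height  (4B, 4-aligned)
16..40  layer  (24B, 8-aligned)
40..44  stride  (4B, 4-aligned)
44..48  -- padding (4B)
48..56  width  (8B, 8-aligned)
sizeof = 56, alignof = 8
data bytes 51, size 56 → padding 5

5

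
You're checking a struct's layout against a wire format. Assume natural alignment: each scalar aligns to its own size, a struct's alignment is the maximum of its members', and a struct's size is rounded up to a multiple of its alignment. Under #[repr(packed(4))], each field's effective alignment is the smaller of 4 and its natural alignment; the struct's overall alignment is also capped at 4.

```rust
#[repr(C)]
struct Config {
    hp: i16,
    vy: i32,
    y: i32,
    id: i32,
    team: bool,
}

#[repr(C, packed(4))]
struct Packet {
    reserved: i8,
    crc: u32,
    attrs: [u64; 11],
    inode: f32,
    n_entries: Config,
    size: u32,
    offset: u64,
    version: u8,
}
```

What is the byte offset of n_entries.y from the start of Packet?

108

Config: 0..2  hp  (2B, 2-aligned); 2..4  -- padding (2B); 4..8  vy  (4B, 4-aligned); 8..12  y  (4B, 4-aligned); 12..16  id  (4B, 4-aligned); 16..17  team  (1B, 1-aligned); 17..20  -- tail padding (3B); sizeof = 20, alignof = 4
0..1  reserved  (1B, 1-aligned)
1..4  -- padding (3B)
4..8  crc  (4B, 4-aligned)
8..96  attrs  (88B, 4-aligned)
96..100  inode  (4B, 4-aligned)
100..120  n_entries  (20B, 4-aligned)
within Config: y at 8
100 + 8 = 108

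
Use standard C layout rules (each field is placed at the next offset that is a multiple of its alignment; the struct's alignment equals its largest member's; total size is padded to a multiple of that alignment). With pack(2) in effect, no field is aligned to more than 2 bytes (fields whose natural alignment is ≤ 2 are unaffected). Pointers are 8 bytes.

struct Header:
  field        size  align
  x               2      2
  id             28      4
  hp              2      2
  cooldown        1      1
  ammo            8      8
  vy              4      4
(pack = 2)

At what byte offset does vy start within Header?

0..2  x  (2B, 2-aligned)
2..30  id  (28B, 2-aligned)
30..32  hp  (2B, 2-aligned)
32..33  cooldown  (1B, 1-aligned)
33..34  -- padding (1B)
34..42  ammo  (8B, 2-aligned)
42..46  vy  (4B, 2-aligned)

42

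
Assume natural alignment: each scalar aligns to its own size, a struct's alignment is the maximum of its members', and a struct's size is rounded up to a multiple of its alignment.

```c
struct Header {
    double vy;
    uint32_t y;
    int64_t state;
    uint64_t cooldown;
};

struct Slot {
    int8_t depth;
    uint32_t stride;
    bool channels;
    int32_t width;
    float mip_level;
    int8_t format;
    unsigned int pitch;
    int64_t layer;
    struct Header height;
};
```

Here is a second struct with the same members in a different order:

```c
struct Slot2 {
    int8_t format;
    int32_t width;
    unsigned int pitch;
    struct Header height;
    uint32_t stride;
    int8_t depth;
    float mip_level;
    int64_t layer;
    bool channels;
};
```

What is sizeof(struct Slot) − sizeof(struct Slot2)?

Header: vy at 0 (size 8, align 8) → ends 8; y at 8 (size 4, align 4) → ends 12; pad 4 to align 8 for state; state at 16 (size 8, align 8) → ends 24; cooldown at 24 (size 8, align 8) → ends 32; total 32 bytes, alignment 8
depth at 0 (size 1, align 1) → ends 1
pad 3 to align 4 for stride
stride at 4 (size 4, align 4) → ends 8
channels at 8 (size 1, align 1) → ends 9
pad 3 to align 4 for width
width at 12 (size 4, align 4) → ends 16
mip_level at 16 (size 4, align 4) → ends 20
format at 20 (size 1, align 1) → ends 21
pad 3 to align 4 for pitch
pitch at 24 (size 4, align 4) → ends 28
pad 4 to align 8 for layer
layer at 32 (size 8, align 8) → ends 40
height at 40 (size 32, align 8) → ends 72
total 72 bytes, alignment 8
— Slot2 —
format at 0 (size 1, align 1) → ends 1
pad 3 to align 4 for width
width at 4 (size 4, align 4) → ends 8
pitch at 8 (size 4, align 4) → ends 12
pad 4 to align 8 for height
height at 16 (size 32, align 8) → ends 48
stride at 48 (size 4, align 4) → ends 52
depth at 52 (size 1, align 1) → ends 53
pad 3 to align 4 for mip_level
mip_level at 56 (size 4, align 4) → ends 60
pad 4 to align 8 for layer
layer at 64 (size 8, align 8) → ends 72
channels at 72 (size 1, align 1) → ends 73
tail pad 7 to reach multiple of 8
total 80 bytes, alignment 8
72 − 80 = -8

-8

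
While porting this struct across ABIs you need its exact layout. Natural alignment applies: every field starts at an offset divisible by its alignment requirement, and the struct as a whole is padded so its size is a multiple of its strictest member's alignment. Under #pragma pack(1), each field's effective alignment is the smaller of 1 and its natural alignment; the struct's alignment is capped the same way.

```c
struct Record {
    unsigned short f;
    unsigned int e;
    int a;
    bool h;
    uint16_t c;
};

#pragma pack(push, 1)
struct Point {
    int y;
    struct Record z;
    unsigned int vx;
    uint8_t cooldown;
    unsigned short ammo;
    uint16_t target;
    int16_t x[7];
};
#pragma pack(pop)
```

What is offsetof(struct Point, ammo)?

Record: @0: f [2B, align 2] → 2; +2 pad (align 4); @4: e [4B, align 4] → 8; @8: a [4B, align 4] → 12; @12: h [1B, align 1] → 13; +1 pad (align 2); @14: c [2B, align 2] → 16; size 16, align 4
@0: y [4B, align 1] → 4
@4: z [16B, align 1] → 20
@20: vx [4B, align 1] → 24
@24: cooldown [1B, align 1] → 25
@25: ammo [2B, align 1] → 27

25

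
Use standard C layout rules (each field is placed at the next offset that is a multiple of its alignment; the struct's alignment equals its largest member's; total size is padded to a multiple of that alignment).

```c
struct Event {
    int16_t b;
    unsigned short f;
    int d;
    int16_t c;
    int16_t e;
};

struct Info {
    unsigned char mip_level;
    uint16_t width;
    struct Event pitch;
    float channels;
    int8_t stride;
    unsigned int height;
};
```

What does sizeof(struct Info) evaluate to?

Event: @0: b [2B, align 2] → 2; @2: f [2B, align 2] → 4; @4: d [4B, align 4] → 8; @8: c [2B, align 2] → 10; @10: e [2B, align 2] → 12; size 12, align 4
@0: mip_level [1B, align 1] → 1
+1 pad (align 2)
@2: width [2B, align 2] → 4
@4: pitch [12B, align 4] → 16
@16: channels [4B, align 4] → 20
@20: stride [1B, align 1] → 21
+3 pad (align 4)
@24: height [4B, align 4] → 28
size 28, align 4

28 bytes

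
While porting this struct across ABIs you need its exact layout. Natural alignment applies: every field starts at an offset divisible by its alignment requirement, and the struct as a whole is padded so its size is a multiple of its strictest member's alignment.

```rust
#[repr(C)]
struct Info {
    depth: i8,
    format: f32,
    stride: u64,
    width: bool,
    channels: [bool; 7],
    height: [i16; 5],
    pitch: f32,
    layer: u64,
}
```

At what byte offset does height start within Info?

24

0..1  depth  (1B, 1-aligned)
1..4  -- padding (3B)
4..8  format  (4B, 4-aligned)
8..16  stride  (8B, 8-aligned)
16..17  width  (1B, 1-aligned)
17..24  channels  (7B, 1-aligned)
24..34  height  (10B, 2-aligned)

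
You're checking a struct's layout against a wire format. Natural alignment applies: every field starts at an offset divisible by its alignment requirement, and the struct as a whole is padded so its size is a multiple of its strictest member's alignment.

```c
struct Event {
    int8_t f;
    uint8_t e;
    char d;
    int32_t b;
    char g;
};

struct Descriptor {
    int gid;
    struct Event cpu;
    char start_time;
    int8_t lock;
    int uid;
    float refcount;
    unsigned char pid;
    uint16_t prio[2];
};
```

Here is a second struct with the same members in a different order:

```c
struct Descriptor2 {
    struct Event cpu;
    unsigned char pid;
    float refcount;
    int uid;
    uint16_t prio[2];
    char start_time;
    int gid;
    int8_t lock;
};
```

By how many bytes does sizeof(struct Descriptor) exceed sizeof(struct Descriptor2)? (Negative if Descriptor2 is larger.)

-4

Event: 0..1  f  (1B, 1-aligned); 1..2  e  (1B, 1-aligned); 2..3  d  (1B, 1-aligned); 3..4  -- padding (1B); 4..8  b  (4B, 4-aligned); 8..9  g  (1B, 1-aligned); 9..12  -- tail padding (3B); sizeof = 12, alignof = 4
0..4  gid  (4B, 4-aligned)
4..16  cpu  (12B, 4-aligned)
16..17  start_time  (1B, 1-aligned)
17..18  lock  (1B, 1-aligned)
18..20  -- padding (2B)
20..24  uid  (4B, 4-aligned)
24..28  refcount  (4B, 4-aligned)
28..29  pid  (1B, 1-aligned)
29..30  -- padding (1B)
30..34  prio  (4B, 2-aligned)
34..36  -- tail padding (2B)
sizeof = 36, alignof = 4
— Descriptor2 —
0..12  cpu  (12B, 4-aligned)
12..13  pid  (1B, 1-aligned)
13..16  -- padding (3B)
16..20  refcount  (4B, 4-aligned)
20..24  uid  (4B, 4-aligned)
24..28  prio  (4B, 2-aligned)
28..29  start_time  (1B, 1-aligned)
29..32  -- padding (3B)
32..36  gid  (4B, 4-aligned)
36..37  lock  (1B, 1-aligned)
37..40  -- tail padding (3B)
sizeof = 40, alignof = 4
36 − 40 = -4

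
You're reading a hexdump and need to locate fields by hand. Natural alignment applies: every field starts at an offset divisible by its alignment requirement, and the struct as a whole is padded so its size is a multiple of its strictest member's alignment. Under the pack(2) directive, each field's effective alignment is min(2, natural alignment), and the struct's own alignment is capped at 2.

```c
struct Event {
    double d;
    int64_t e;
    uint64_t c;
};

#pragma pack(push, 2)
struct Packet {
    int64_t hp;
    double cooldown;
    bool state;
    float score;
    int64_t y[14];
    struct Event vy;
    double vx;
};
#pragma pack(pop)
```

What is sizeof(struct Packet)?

Event: @0: d [8B, align 8] → 8; @8: e [8B, align 8] → 16; @16: c [8B, align 8] → 24; size 24, align 8
@0: hp [8B, align 2] → 8
@8: cooldown [8B, align 2] → 16
@16: state [1B, align 1] → 17
+1 pad (align 2)
@18: score [4B, align 2] → 22
@22: y [112B, align 2] → 134
@134: vy [24B, align 2] → 158
@158: vx [8B, align 2] → 166
size 166, align 2

166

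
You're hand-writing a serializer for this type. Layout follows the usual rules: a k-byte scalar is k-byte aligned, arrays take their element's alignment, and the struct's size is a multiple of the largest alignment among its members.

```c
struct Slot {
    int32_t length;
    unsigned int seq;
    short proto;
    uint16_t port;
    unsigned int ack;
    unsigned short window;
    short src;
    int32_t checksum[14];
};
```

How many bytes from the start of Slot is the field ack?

12

0..4  length  (4B, 4-aligned)
4..8  seq  (4B, 4-aligned)
8..10  proto  (2B, 2-aligned)
10..12  port  (2B, 2-aligned)
12..16  ack  (4B, 4-aligned)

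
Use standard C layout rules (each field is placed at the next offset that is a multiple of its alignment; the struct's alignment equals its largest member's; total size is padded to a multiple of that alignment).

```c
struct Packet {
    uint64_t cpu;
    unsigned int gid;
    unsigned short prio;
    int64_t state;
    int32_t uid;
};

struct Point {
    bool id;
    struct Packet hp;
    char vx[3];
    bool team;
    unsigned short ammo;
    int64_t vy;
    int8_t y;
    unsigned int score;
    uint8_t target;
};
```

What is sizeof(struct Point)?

Packet: 0..8  cpu  (8B, 8-aligned); 8..12  gid  (4B, 4-aligned); 12..14  prio  (2B, 2-aligned); 14..16  -- padding (2B); 16..24  state  (8B, 8-aligned); 24..28  uid  (4B, 4-aligned); 28..32  -- tail padding (4B); sizeof = 32, alignof = 8
0..1  id  (1B, 1-aligned)
1..8  -- padding (7B)
8..40  hp  (32B, 8-aligned)
40..43  vx  (3B, 1-aligned)
43..44  team  (1B, 1-aligned)
44..46  ammo  (2B, 2-aligned)
46..48  -- padding (2B)
48..56  vy  (8B, 8-aligned)
56..57  y  (1B, 1-aligned)
57..60  -- padding (3B)
60..64  score  (4B, 4-aligned)
64..65  target  (1B, 1-aligned)
65..72  -- tail padding (7B)
sizeof = 72, alignof = 8

72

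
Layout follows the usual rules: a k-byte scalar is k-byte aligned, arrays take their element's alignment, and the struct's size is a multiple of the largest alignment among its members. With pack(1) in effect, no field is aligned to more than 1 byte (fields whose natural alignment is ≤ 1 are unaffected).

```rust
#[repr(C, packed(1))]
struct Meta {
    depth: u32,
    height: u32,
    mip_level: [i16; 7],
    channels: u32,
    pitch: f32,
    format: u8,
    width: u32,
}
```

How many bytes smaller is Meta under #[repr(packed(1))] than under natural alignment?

natural layout:
  @0: depth [4B, align 4] → 4
  @4: height [4B, align 4] → 8
  @8: mip_level [14B, align 2] → 22
  +2 pad (align 4)
  @24: channels [4B, align 4] → 28
  @28: pitch [4B, align 4] → 32
  @32: format [1B, align 1] → 33
  +3 pad (align 4)
  @36: width [4B, align 4] → 40
  size 40, align 4
packed(1) layout:
  @0: depth [4B, align 1] → 4
  @4: height [4B, align 1] → 8
  @8: mip_level [14B, align 1] → 22
  @22: channels [4B, align 1] → 26
  @26: pitch [4B, align 1] → 30
  @30: format [1B, align 1] → 31
  @31: width [4B, align 1] → 35
  size 35, align 1
40 − 35 = 5

5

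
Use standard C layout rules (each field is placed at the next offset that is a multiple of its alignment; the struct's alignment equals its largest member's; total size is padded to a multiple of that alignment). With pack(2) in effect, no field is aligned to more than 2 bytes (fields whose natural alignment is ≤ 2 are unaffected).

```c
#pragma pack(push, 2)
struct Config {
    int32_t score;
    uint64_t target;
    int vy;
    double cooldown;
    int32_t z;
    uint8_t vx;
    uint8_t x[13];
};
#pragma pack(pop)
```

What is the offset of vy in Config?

12

@0: score [4B, align 2] → 4
@4: target [8B, align 2] → 12
@12: vy [4B, align 2] → 16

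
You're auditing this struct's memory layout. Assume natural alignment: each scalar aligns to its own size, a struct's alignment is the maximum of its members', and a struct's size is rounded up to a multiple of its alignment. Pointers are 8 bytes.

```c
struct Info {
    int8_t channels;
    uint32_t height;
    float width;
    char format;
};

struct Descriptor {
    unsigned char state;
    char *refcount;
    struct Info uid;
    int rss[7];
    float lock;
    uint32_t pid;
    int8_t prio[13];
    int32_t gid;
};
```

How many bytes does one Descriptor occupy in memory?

Info: @0: channels [1B, align 1] → 1; +3 pad (align 4); @4: height [4B, align 4] → 8; @8: width [4B, align 4] → 12; @12: format [1B, align 1] → 13; +3 tail pad (align 4); size 16, align 4
@0: state [1B, align 1] → 1
+7 pad (align 8)
@8: refcount [8B, align 8] → 16
@16: uid [16B, align 4] → 32
@32: rss [28B, align 4] → 60
@60: lock [4B, align 4] → 64
@64: pid [4B, align 4] → 68
@68: prio [13B, align 1] → 81
+3 pad (align 4)
@84: gid [4B, align 4] → 88
size 88, align 8

88 bytes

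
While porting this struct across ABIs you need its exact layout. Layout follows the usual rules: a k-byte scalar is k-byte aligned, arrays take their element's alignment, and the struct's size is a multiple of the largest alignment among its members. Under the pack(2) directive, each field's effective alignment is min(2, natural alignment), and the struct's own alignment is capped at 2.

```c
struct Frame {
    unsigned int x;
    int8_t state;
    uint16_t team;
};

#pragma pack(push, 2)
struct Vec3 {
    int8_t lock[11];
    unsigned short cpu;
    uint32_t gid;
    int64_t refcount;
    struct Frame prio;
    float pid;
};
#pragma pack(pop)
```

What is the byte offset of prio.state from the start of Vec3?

30

Frame: x at 0 (size 4, align 4) → ends 4; state at 4 (size 1, align 1) → ends 5; pad 1 to align 2 for team; team at 6 (size 2, align 2) → ends 8; total 8 bytes, alignment 4
lock at 0 (size 11, align 1) → ends 11
pad 1 to align 2 for cpu
cpu at 12 (size 2, align 2) → ends 14
gid at 14 (size 4, align 2) → ends 18
refcount at 18 (size 8, align 2) → ends 26
prio at 26 (size 8, align 2) → ends 34
within Frame: state at 4
26 + 4 = 30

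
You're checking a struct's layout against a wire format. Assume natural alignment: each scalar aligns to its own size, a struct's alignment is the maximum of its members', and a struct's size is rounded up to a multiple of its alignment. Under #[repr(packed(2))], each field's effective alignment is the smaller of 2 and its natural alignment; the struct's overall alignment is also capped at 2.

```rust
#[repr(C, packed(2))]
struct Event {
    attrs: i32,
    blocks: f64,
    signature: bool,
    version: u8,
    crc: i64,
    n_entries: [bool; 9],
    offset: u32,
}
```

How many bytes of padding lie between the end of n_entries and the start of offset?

1

attrs at 0 (size 4, align 2) → ends 4
blocks at 4 (size 8, align 2) → ends 12
signature at 12 (size 1, align 1) → ends 13
version at 13 (size 1, align 1) → ends 14
crc at 14 (size 8, align 2) → ends 22
n_entries at 22 (size 9, align 1) → ends 31
pad 1 to align 2 for offset
offset at 32 (size 4, align 2) → ends 36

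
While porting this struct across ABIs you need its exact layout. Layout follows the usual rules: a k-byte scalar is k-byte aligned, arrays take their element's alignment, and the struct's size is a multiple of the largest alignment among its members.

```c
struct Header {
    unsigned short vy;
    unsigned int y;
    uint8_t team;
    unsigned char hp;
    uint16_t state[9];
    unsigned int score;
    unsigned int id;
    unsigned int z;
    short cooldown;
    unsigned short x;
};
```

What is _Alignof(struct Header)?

member alignments: vy=2, y=4, team=1, hp=1, state=2, score=4, id=4, z=4, cooldown=2, x=2
max = 4

4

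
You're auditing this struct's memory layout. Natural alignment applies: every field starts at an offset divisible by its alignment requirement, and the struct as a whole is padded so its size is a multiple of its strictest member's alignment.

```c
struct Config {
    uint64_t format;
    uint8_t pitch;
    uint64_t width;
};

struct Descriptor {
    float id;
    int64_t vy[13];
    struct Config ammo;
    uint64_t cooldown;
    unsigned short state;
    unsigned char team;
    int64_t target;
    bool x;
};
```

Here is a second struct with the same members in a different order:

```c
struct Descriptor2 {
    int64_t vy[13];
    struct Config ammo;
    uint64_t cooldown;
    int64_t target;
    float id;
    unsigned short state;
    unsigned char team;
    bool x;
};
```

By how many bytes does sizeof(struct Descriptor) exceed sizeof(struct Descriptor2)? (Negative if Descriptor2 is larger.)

Config: format at 0 (size 8, align 8) → ends 8; pitch at 8 (size 1, align 1) → ends 9; pad 7 to align 8 for width; width at 16 (size 8, align 8) → ends 24; total 24 bytes, alignment 8
id at 0 (size 4, align 4) → ends 4
pad 4 to align 8 for vy
vy at 8 (size 104, align 8) → ends 112
ammo at 112 (size 24, align 8) → ends 136
cooldown at 136 (size 8, align 8) → ends 144
state at 144 (size 2, align 2) → ends 146
team at 146 (size 1, align 1) → ends 147
pad 5 to align 8 for target
target at 152 (size 8, align 8) → ends 160
x at 160 (size 1, align 1) → ends 161
tail pad 7 to reach multiple of 8
total 168 bytes, alignment 8
— Descriptor2 —
vy at 0 (size 104, align 8) → ends 104
ammo at 104 (size 24, align 8) → ends 128
cooldown at 128 (size 8, align 8) → ends 136
target at 136 (size 8, align 8) → ends 144
id at 144 (size 4, align 4) → ends 148
state at 148 (size 2, align 2) → ends 150
team at 150 (size 1, align 1) → ends 151
x at 151 (size 1, align 1) → ends 152
total 152 bytes, alignment 8
168 − 152 = 16

16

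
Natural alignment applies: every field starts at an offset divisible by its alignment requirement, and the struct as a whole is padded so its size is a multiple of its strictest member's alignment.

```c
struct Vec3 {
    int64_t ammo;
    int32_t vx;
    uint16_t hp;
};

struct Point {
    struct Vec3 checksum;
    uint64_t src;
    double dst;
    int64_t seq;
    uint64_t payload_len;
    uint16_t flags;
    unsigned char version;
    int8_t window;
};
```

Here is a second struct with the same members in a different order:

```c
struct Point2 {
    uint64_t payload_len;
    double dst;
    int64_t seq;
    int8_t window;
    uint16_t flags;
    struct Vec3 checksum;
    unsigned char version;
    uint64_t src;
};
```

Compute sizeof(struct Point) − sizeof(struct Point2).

Vec3: @0: ammo [8B, align 8] → 8; @8: vx [4B, align 4] → 12; @12: hp [2B, align 2] → 14; +2 tail pad (align 8); size 16, align 8
@0: checksum [16B, align 8] → 16
@16: src [8B, align 8] → 24
@24: dst [8B, align 8] → 32
@32: seq [8B, align 8] → 40
@40: payload_len [8B, align 8] → 48
@48: flags [2B, align 2] → 50
@50: version [1B, align 1] → 51
@51: window [1B, align 1] → 52
+4 tail pad (align 8)
size 56, align 8
— Point2 —
@0: payload_len [8B, align 8] → 8
@8: dst [8B, align 8] → 16
@16: seq [8B, align 8] → 24
@24: window [1B, align 1] → 25
+1 pad (align 2)
@26: flags [2B, align 2] → 28
+4 pad (align 8)
@32: checksum [16B, align 8] → 48
@48: version [1B, align 1] → 49
+7 pad (align 8)
@56: src [8B, align 8] → 64
size 64, align 8
56 − 64 = -8

-8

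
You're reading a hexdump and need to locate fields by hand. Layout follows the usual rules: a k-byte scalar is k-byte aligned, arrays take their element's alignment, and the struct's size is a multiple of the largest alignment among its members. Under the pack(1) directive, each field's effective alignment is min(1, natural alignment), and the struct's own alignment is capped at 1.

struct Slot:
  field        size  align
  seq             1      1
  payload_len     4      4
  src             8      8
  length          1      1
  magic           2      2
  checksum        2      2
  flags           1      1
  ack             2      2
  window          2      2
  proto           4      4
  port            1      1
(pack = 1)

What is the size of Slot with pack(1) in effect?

28

seq at 0 (size 1, align 1) → ends 1
payload_len at 1 (size 4, align 1) → ends 5
src at 5 (size 8, align 1) → ends 13
length at 13 (size 1, align 1) → ends 14
magic at 14 (size 2, align 1) → ends 16
checksum at 16 (size 2, align 1) → ends 18
flags at 18 (size 1, align 1) → ends 19
ack at 19 (size 2, align 1) → ends 21
window at 21 (size 2, align 1) → ends 23
proto at 23 (size 4, align 1) → ends 27
port at 27 (size 1, align 1) → ends 28
total 28 bytes, alignment 1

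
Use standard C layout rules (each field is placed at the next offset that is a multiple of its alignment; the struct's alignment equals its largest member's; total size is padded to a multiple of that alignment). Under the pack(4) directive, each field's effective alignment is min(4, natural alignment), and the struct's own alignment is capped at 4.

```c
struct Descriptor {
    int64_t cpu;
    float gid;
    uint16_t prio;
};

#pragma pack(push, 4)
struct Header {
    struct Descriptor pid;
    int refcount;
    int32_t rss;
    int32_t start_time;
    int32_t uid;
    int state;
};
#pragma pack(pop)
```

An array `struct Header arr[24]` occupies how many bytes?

864

Descriptor: @0: cpu [8B, align 8] → 8; @8: gid [4B, align 4] → 12; @12: prio [2B, align 2] → 14; +2 tail pad (align 8); size 16, align 8
@0: pid [16B, align 4] → 16
@16: refcount [4B, align 4] → 20
@20: rss [4B, align 4] → 24
@24: start_time [4B, align 4] → 28
@28: uid [4B, align 4] → 32
@32: state [4B, align 4] → 36
size 36, align 4
array of 24: 24 × 36 = 864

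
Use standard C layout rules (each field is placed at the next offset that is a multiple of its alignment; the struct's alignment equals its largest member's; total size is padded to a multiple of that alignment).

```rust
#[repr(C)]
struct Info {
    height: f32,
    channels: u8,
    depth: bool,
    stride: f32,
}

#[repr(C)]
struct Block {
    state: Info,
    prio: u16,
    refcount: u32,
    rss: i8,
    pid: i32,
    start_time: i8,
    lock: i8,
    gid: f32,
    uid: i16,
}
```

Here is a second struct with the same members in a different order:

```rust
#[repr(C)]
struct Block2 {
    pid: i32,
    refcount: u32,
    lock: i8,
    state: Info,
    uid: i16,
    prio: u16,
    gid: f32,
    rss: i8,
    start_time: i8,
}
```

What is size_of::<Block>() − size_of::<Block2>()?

Info: height at 0 (size 4, align 4) → ends 4; channels at 4 (size 1, align 1) → ends 5; depth at 5 (size 1, align 1) → ends 6; pad 2 to align 4 for stride; stride at 8 (size 4, align 4) → ends 12; total 12 bytes, alignment 4
state at 0 (size 12, align 4) → ends 12
prio at 12 (size 2, align 2) → ends 14
pad 2 to align 4 for refcount
refcount at 16 (size 4, align 4) → ends 20
rss at 20 (size 1, align 1) → ends 21
pad 3 to align 4 for pid
pid at 24 (size 4, align 4) → ends 28
start_time at 28 (size 1, align 1) → ends 29
lock at 29 (size 1, align 1) → ends 30
pad 2 to align 4 for gid
gid at 32 (size 4, align 4) → ends 36
uid at 36 (size 2, align 2) → ends 38
tail pad 2 to reach multiple of 4
total 40 bytes, alignment 4
— Block2 —
pid at 0 (size 4, align 4) → ends 4
refcount at 4 (size 4, align 4) → ends 8
lock at 8 (size 1, align 1) → ends 9
pad 3 to align 4 for state
state at 12 (size 12, align 4) → ends 24
uid at 24 (size 2, align 2) → ends 26
prio at 26 (size 2, align 2) → ends 28
gid at 28 (size 4, align 4) → ends 32
rss at 32 (size 1, align 1) → ends 33
start_time at 33 (size 1, align 1) → ends 34
tail pad 2 to reach multiple of 4
total 36 bytes, alignment 4
40 − 36 = 4

4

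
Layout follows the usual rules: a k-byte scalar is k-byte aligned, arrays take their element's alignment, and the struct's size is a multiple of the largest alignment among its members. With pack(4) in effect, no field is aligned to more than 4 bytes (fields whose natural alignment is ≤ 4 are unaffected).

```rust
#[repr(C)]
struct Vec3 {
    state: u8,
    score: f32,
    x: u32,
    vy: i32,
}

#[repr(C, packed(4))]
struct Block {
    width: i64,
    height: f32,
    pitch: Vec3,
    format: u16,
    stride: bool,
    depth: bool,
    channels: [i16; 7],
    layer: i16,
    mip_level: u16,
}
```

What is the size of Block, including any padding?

52

Vec3: 0..1  state  (1B, 1-aligned); 1..4  -- padding (3B); 4..8  score  (4B, 4-aligned); 8..12  x  (4B, 4-aligned); 12..16  vy  (4B, 4-aligned); sizeof = 16, alignof = 4
0..8  width  (8B, 4-aligned)
8..12  height  (4B, 4-aligned)
12..28  pitch  (16B, 4-aligned)
28..30  format  (2B, 2-aligned)
30..31  stride  (1B, 1-aligned)
31..32  depth  (1B, 1-aligned)
32..46  channels  (14B, 2-aligned)
46..48  layer  (2B, 2-aligned)
48..50  mip_level  (2B, 2-aligned)
50..52  -- tail padding (2B)
sizeof = 52, alignof = 4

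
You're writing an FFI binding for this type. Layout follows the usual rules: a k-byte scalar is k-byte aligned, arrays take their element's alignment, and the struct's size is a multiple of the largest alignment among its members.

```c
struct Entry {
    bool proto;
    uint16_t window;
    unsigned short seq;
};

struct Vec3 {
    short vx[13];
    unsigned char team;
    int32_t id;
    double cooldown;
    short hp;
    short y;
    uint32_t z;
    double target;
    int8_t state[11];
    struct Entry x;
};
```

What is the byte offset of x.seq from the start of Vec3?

72

Entry: @0: proto [1B, align 1] → 1; +1 pad (align 2); @2: window [2B, align 2] → 4; @4: seq [2B, align 2] → 6; size 6, align 2
@0: vx [26B, align 2] → 26
@26: team [1B, align 1] → 27
+1 pad (align 4)
@28: id [4B, align 4] → 32
@32: cooldown [8B, align 8] → 40
@40: hp [2B, align 2] → 42
@42: y [2B, align 2] → 44
@44: z [4B, align 4] → 48
@48: target [8B, align 8] → 56
@56: state [11B, align 1] → 67
+1 pad (align 2)
@68: x [6B, align 2] → 74
within Entry: seq at 4
68 + 4 = 72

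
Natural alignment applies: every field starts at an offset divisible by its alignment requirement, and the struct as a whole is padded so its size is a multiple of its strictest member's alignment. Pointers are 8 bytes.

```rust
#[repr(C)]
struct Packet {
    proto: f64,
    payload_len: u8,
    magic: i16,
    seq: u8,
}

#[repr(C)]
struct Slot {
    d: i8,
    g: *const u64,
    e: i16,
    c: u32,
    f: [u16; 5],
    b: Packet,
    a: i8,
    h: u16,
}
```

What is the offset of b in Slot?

40

Packet: proto at 0 (size 8, align 8) → ends 8; payload_len at 8 (size 1, align 1) → ends 9; pad 1 to align 2 for magic; magic at 10 (size 2, align 2) → ends 12; seq at 12 (size 1, align 1) → ends 13; tail pad 3 to reach multiple of 8; total 16 bytes, alignment 8
d at 0 (size 1, align 1) → ends 1
pad 7 to align 8 for g
g at 8 (size 8, align 8) → ends 16
e at 16 (size 2, align 2) → ends 18
pad 2 to align 4 for c
c at 20 (size 4, align 4) → ends 24
f at 24 (size 10, align 2) → ends 34
pad 6 to align 8 for b
b at 40 (size 16, align 8) → ends 56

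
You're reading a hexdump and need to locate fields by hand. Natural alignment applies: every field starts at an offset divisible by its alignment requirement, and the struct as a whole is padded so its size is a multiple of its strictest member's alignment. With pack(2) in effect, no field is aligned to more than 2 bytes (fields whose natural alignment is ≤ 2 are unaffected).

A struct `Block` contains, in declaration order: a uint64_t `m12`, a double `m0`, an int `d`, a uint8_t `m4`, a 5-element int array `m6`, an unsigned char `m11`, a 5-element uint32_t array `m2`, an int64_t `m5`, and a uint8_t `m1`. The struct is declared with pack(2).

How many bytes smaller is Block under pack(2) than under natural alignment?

natural layout:
  @0: m12 [8B, align 8] → 8
  @8: m0 [8B, align 8] → 16
  @16: d [4B, align 4] → 20
  @20: m4 [1B, align 1] → 21
  +3 pad (align 4)
  @24: m6 [20B, align 4] → 44
  @44: m11 [1B, align 1] → 45
  +3 pad (align 4)
  @48: m2 [20B, align 4] → 68
  +4 pad (align 8)
  @72: m5 [8B, align 8] → 80
  @80: m1 [1B, align 1] → 81
  +7 tail pad (align 8)
  size 88, align 8
packed(2) layout:
  @0: m12 [8B, align 2] → 8
  @8: m0 [8B, align 2] → 16
  @16: d [4B, align 2] → 20
  @20: m4 [1B, align 1] → 21
  +1 pad (align 2)
  @22: m6 [20B, align 2] → 42
  @42: m11 [1B, align 1] → 43
  +1 pad (align 2)
  @44: m2 [20B, align 2] → 64
  @64: m5 [8B, align 2] → 72
  @72: m1 [1B, align 1] → 73
  +1 tail pad (align 2)
  size 74, align 2
88 − 74 = 14

14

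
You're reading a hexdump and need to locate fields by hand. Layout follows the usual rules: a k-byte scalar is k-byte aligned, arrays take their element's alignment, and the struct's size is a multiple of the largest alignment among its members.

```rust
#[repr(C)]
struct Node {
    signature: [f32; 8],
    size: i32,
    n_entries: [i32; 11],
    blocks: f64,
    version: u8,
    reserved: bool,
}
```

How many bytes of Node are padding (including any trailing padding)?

@0: signature [32B, align 4] → 32
@32: size [4B, align 4] → 36
@36: n_entries [44B, align 4] → 80
@80: blocks [8B, align 8] → 88
@88: version [1B, align 1] → 89
@89: reserved [1B, align 1] → 90
+6 tail pad (align 8)
size 96, align 8
data bytes 90, size 96 → padding 6

6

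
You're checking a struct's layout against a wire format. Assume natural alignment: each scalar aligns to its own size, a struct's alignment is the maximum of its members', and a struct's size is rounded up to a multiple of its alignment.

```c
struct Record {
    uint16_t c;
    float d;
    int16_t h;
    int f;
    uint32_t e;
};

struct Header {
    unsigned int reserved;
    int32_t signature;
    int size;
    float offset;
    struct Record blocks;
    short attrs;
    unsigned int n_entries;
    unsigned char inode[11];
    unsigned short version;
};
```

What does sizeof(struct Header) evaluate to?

60 bytes

Record: @0: c [2B, align 2] → 2; +2 pad (align 4); @4: d [4B, align 4] → 8; @8: h [2B, align 2] → 10; +2 pad (align 4); @12: f [4B, align 4] → 16; @16: e [4B, align 4] → 20; size 20, align 4
@0: reserved [4B, align 4] → 4
@4: signature [4B, align 4] → 8
@8: size [4B, align 4] → 12
@12: offset [4B, align 4] → 16
@16: blocks [20B, align 4] → 36
@36: attrs [2B, align 2] → 38
+2 pad (align 4)
@40: n_entries [4B, align 4] → 44
@44: inode [11B, align 1] → 55
+1 pad (align 2)
@56: version [2B, align 2] → 58
+2 tail pad (align 4)
size 60, align 4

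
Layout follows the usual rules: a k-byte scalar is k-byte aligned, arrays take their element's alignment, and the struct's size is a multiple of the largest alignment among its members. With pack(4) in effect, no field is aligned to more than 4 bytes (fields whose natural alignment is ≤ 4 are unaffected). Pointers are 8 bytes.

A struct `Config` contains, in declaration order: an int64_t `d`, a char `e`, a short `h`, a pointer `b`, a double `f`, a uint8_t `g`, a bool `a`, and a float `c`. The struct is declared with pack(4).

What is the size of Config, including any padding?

d at 0 (size 8, align 4) → ends 8
e at 8 (size 1, align 1) → ends 9
pad 1 to align 2 for h
h at 10 (size 2, align 2) → ends 12
b at 12 (size 8, align 4) → ends 20
f at 20 (size 8, align 4) → ends 28
g at 28 (size 1, align 1) → ends 29
a at 29 (size 1, align 1) → ends 30
pad 2 to align 4 for c
c at 32 (size 4, align 4) → ends 36
total 36 bytes, alignment 4

36 bytes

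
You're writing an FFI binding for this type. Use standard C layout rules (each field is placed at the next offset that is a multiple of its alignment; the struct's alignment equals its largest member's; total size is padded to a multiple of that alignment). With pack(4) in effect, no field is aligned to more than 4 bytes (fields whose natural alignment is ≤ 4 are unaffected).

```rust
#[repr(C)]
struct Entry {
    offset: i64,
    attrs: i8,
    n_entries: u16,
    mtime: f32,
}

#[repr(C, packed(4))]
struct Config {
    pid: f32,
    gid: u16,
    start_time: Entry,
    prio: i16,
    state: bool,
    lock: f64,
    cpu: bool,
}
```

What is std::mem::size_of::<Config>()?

Entry: 0..8  offset  (8B, 8-aligned); 8..9  attrs  (1B, 1-aligned); 9..10  -- padding (1B); 10..12  n_entries  (2B, 2-aligned); 12..16  mtime  (4B, 4-aligned); sizeof = 16, alignof = 8
0..4  pid  (4B, 4-aligned)
4..6  gid  (2B, 2-aligned)
6..8  -- padding (2B)
8..24  start_time  (16B, 4-aligned)
24..26  prio  (2B, 2-aligned)
26..27  state  (1B, 1-aligned)
27..28  -- padding (1B)
28..36  lock  (8B, 4-aligned)
36..37  cpu  (1B, 1-aligned)
37..40  -- tail padding (3B)
sizeof = 40, alignof = 4

40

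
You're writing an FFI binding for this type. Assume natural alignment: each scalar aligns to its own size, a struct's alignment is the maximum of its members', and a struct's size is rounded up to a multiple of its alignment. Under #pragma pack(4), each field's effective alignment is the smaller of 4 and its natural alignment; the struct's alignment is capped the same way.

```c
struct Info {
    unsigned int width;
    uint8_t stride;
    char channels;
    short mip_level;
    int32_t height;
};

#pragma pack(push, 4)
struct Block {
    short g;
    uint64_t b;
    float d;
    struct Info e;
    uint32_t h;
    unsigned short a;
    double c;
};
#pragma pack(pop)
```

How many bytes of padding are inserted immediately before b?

Info: width at 0 (size 4, align 4) → ends 4; stride at 4 (size 1, align 1) → ends 5; channels at 5 (size 1, align 1) → ends 6; mip_level at 6 (size 2, align 2) → ends 8; height at 8 (size 4, align 4) → ends 12; total 12 bytes, alignment 4
g at 0 (size 2, align 2) → ends 2
pad 2 to align 4 for b
b at 4 (size 8, align 4) → ends 12

2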